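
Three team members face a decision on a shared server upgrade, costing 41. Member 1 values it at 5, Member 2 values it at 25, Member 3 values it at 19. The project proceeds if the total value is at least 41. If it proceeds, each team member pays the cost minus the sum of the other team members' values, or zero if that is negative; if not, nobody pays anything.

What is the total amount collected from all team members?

Total value 49 ≥ cost 41, so it is built.
Member 1: others sum to 44; max(0, 41 - 44) = 0.
Member 2: others sum to 24; max(0, 41 - 24) = 17.
Member 3: others sum to 30; max(0, 41 - 30) = 11.
Total collected = 0 + 17 + 11 = 28.

28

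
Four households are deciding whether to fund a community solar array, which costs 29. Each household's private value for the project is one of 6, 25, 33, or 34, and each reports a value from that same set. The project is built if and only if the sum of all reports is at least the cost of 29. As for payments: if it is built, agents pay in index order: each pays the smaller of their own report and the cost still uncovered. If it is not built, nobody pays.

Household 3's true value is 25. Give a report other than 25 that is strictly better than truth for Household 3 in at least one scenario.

Suppose Household 1 reports 6, Household 2 reports 6 and Household 4 reports 25.
Report 25: project built, pays 17, utility 25 - 17 = 8.
Report 6: project built, pays 6, utility 25 - 6 = 19.
So reporting 6 beats truth here (19 > 8).

6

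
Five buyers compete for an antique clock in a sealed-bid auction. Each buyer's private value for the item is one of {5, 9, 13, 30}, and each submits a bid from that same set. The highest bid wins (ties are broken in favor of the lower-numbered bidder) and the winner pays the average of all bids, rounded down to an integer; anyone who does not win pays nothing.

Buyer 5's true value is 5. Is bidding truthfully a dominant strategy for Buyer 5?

Check each profile of the others' bids and compare truth against every alternative bid.
Others bid (5, 5, 5, 5): truth gives 0, best alternative gives 0.
Others bid (5, 5, 5, 9): truth gives 0, best alternative gives 0.
Others bid (5, 5, 5, 13): truth gives 0, best alternative gives 0.
Others bid (5, 5, 5, 30): truth gives 0, best alternative gives 0.
Others bid (5, 5, 9, 5): truth gives 0, best alternative gives 0.
Others bid (5, 5, 9, 9): truth gives 0, best alternative gives 0.
(Remaining 250 profiles checked similarly; truth is weakly best in each.)
In every case the truthful bid is at least as good as any alternative, so it is a dominant strategy.

Yes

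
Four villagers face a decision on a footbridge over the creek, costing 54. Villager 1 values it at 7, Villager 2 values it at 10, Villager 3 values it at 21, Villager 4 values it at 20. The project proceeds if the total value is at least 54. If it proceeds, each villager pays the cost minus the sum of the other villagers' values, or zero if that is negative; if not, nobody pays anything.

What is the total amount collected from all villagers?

42

Total value 58 ≥ cost 54, so it is built.
Villager 1: others sum to 51; max(0, 54 - 51) = 3.
Villager 2: others sum to 48; max(0, 54 - 48) = 6.
Villager 3: others sum to 37; max(0, 54 - 37) = 17.
Villager 4: others sum to 38; max(0, 54 - 38) = 16.
Total collected = 3 + 6 + 17 + 16 = 42.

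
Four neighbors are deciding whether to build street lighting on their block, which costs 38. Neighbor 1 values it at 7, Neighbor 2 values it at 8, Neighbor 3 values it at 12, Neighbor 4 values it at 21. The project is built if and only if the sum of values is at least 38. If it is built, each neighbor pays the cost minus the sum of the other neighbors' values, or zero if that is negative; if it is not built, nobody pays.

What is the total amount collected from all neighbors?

Total value 48 ≥ cost 38, so it is built.
Neighbor 1: others sum to 41; max(0, 38 - 41) = 0.
Neighbor 2: others sum to 40; max(0, 38 - 40) = 0.
Neighbor 3: others sum to 36; max(0, 38 - 36) = 2.
Neighbor 4: others sum to 27; max(0, 38 - 27) = 11.
Total collected = 0 + 0 + 2 + 11 = 13.

13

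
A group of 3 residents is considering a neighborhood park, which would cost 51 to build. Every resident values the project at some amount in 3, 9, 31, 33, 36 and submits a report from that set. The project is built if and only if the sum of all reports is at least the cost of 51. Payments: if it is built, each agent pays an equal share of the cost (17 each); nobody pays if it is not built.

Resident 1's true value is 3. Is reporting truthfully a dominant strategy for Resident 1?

Yes

Check each profile of the others' reports and compare truth against every alternative report.
Others report (9, 33): truth gives 0, best alternative gives -14.
Others report (9, 36): truth gives 0, best alternative gives -14.
Others report (33, 9): truth gives 0, best alternative gives -14.
Others report (36, 9): truth gives 0, best alternative gives -14.
Others report (31, 31): truth gives -14, best alternative gives -14.
Others report (31, 33): truth gives -14, best alternative gives -14.
(Remaining 19 profiles checked similarly; truth is weakly best in each.)
In every case the truthful report is at least as good as any alternative, so it is a dominant strategy.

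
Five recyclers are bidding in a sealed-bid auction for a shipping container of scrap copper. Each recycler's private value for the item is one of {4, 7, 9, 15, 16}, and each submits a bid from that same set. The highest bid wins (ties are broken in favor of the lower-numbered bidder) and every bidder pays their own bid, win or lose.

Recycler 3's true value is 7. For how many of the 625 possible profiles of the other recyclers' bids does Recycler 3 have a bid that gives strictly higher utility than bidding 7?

Others bid (4, 4, 4, 9): truth gives -7; bid 9 gives -2 > -7. Violating.
Others bid (4, 4, 4, 15): truth gives -7; bid 4 gives -4 > -7. Violating.
Others bid (4, 4, 4, 16): truth gives -7; bid 4 gives -4 > -7. Violating.
Others bid (4, 4, 7, 9): truth gives -7; bid 9 gives -2 > -7. Violating.
Others bid (4, 4, 4, 4): truth gives 0; no alternative beats it.
Others bid (4, 4, 4, 7): truth gives 0; no alternative beats it.
(Checking all 625 profiles: 621 have a profitable deviation, 4 do not.)

621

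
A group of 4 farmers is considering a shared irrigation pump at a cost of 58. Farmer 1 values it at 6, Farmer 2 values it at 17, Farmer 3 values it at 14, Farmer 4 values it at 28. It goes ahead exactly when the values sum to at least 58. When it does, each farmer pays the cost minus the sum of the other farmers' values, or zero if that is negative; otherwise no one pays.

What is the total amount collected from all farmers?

Total value 65 ≥ cost 58, so it is built.
Farmer 1: others sum to 59; max(0, 58 - 59) = 0.
Farmer 2: others sum to 48; max(0, 58 - 48) = 10.
Farmer 3: others sum to 51; max(0, 58 - 51) = 7.
Farmer 4: others sum to 37; max(0, 58 - 37) = 21.
Total collected = 0 + 10 + 7 + 21 = 38.

38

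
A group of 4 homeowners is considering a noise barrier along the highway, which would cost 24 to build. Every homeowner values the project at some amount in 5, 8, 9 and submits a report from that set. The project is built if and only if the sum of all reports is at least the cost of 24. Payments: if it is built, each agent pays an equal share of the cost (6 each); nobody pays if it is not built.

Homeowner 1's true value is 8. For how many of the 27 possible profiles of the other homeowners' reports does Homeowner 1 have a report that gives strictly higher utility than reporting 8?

1

Others report (5, 5, 5): truth gives 0; report 9 gives 2 > 0. Violating.
Others report (5, 5, 8): truth gives 2; no alternative beats it.
Others report (5, 5, 9): truth gives 2; no alternative beats it.
(Checking all 27 profiles: 1 has a profitable deviation, 26 do not.)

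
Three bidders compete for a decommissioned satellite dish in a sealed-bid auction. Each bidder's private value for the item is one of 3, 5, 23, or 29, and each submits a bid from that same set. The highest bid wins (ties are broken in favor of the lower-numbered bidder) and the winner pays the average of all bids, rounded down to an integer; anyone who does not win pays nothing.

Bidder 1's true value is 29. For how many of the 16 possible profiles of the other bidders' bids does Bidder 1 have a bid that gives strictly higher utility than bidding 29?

9

Others bid (3, 3): truth gives 18; bid 3 gives 26 > 18. Violating.
Others bid (3, 5): truth gives 17; bid 5 gives 25 > 17. Violating.
Others bid (3, 23): truth gives 11; bid 23 gives 13 > 11. Violating.
Others bid (5, 3): truth gives 17; bid 5 gives 25 > 17. Violating.
Others bid (3, 29): truth gives 9; no alternative beats it.
Others bid (5, 29): truth gives 8; no alternative beats it.
(Checking all 16 profiles: 9 have a profitable deviation, 7 do not.)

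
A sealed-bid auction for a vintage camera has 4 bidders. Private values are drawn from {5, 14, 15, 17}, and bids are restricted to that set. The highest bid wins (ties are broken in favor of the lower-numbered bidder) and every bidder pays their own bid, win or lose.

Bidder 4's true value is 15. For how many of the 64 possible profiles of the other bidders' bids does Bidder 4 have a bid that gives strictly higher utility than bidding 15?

57

Others bid (5, 5, 5): truth gives 0; bid 14 gives 1 > 0. Violating.
Others bid (5, 5, 15): truth gives -15; bid 17 gives -2 > -15. Violating.
Others bid (5, 5, 17): truth gives -15; bid 5 gives -5 > -15. Violating.
Others bid (5, 14, 15): truth gives -15; bid 17 gives -2 > -15. Violating.
Others bid (5, 5, 14): truth gives 0; no alternative beats it.
Others bid (5, 14, 5): truth gives 0; no alternative beats it.
(Checking all 64 profiles: 57 have a profitable deviation, 7 do not.)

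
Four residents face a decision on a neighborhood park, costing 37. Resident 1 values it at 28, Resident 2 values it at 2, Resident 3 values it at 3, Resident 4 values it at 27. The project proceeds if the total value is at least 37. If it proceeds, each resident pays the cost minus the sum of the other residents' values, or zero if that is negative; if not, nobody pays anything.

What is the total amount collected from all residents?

9

Total value 60 ≥ cost 37, so it is built.
Resident 1: others sum to 32; max(0, 37 - 32) = 5.
Resident 2: others sum to 58; max(0, 37 - 58) = 0.
Resident 3: others sum to 57; max(0, 37 - 57) = 0.
Resident 4: others sum to 33; max(0, 37 - 33) = 4.
Total collected = 5 + 0 + 0 + 4 = 9.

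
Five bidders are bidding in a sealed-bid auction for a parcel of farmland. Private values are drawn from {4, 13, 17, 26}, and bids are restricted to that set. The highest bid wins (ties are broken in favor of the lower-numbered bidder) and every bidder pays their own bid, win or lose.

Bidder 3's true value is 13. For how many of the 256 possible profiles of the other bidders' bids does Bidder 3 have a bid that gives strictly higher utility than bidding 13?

Others bid (4, 4, 4, 17): truth gives -13; bid 4 gives -4 > -13. Violating.
Others bid (4, 4, 4, 26): truth gives -13; bid 4 gives -4 > -13. Violating.
Others bid (4, 4, 13, 17): truth gives -13; bid 4 gives -4 > -13. Violating.
Others bid (4, 4, 13, 26): truth gives -13; bid 4 gives -4 > -13. Violating.
Others bid (4, 4, 4, 4): truth gives 0; no alternative beats it.
Others bid (4, 4, 4, 13): truth gives 0; no alternative beats it.
(Checking all 256 profiles: 252 have a profitable deviation, 4 do not.)

252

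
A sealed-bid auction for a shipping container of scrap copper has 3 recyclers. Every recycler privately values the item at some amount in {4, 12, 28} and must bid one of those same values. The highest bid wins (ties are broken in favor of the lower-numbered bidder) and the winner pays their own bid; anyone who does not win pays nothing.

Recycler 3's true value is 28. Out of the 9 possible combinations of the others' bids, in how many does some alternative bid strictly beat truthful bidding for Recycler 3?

1

Others bid (4, 4): truth gives 0; bid 12 gives 16 > 0. Violating.
Others bid (4, 12): truth gives 0; no alternative beats it.
Others bid (4, 28): truth gives 0; no alternative beats it.
(Checking all 9 profiles: 1 has a profitable deviation, 8 do not.)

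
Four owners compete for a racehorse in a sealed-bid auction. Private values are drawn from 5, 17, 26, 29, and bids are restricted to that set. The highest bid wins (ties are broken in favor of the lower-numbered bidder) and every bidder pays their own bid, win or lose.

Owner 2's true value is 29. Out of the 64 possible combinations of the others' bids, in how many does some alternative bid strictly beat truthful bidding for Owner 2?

Others bid (5, 5, 5): truth gives 0; bid 17 gives 12 > 0. Violating.
Others bid (5, 5, 17): truth gives 0; bid 17 gives 12 > 0. Violating.
Others bid (5, 5, 26): truth gives 0; bid 26 gives 3 > 0. Violating.
Others bid (5, 17, 5): truth gives 0; bid 17 gives 12 > 0. Violating.
Others bid (5, 5, 29): truth gives 0; no alternative beats it.
Others bid (5, 17, 29): truth gives 0; no alternative beats it.
(Checking all 64 profiles: 34 have a profitable deviation, 30 do not.)

34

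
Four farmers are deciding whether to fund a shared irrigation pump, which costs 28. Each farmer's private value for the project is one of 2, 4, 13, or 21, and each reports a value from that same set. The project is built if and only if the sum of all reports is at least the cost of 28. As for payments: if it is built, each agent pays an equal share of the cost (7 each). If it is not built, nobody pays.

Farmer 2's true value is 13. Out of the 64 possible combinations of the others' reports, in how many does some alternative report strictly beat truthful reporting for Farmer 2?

7

Others report (2, 2, 4): truth gives 0; report 21 gives 6 > 0. Violating.
Others report (2, 4, 2): truth gives 0; report 21 gives 6 > 0. Violating.
Others report (2, 4, 4): truth gives 0; report 21 gives 6 > 0. Violating.
Others report (4, 2, 2): truth gives 0; report 21 gives 6 > 0. Violating.
Others report (2, 2, 2): truth gives 0; no alternative beats it.
Others report (2, 2, 13): truth gives 6; no alternative beats it.
(Checking all 64 profiles: 7 have a profitable deviation, 57 do not.)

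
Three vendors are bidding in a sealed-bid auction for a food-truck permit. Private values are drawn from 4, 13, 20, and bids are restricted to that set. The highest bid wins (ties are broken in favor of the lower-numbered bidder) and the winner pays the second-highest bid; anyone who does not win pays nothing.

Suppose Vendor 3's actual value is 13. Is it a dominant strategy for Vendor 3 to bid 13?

Yes

Check each profile of the others' bids and compare truth against every alternative bid.
Others bid (4, 4): truth gives 9, best alternative gives 9.
Others bid (4, 13): truth gives 0, best alternative gives 0.
Others bid (4, 20): truth gives 0, best alternative gives 0.
Others bid (13, 4): truth gives 0, best alternative gives 0.
Others bid (13, 13): truth gives 0, best alternative gives 0.
Others bid (13, 20): truth gives 0, best alternative gives 0.
(Remaining 3 profiles checked similarly; truth is weakly best in each.)
In every case the truthful bid is at least as good as any alternative, so it is a dominant strategy.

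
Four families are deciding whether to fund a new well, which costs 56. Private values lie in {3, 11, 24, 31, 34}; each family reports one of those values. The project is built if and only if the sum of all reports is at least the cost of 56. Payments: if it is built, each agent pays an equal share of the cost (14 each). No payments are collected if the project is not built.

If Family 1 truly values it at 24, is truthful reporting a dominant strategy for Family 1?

No

Consider the case where Family 2 reports 3, Family 3 reports 3 and Family 4 reports 24.
Truthful report 24: project not built, utility 0.
Report 31 instead: project built, pays 14, utility 24 - 14 = 10.
Since 10 > 0, reporting 31 is strictly better here, so truthful reporting is not dominant.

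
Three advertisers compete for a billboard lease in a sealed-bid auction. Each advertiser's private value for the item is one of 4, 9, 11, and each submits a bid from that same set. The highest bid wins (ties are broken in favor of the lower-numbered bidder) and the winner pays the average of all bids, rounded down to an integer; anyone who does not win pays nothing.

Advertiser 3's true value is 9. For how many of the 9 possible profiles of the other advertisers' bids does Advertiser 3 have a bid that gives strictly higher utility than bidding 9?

2

Others bid (4, 9): truth gives 0; bid 11 gives 1 > 0. Violating.
Others bid (9, 4): truth gives 0; bid 11 gives 1 > 0. Violating.
Others bid (4, 4): truth gives 4; no alternative beats it.
Others bid (4, 11): truth gives 0; no alternative beats it.
(Checking all 9 profiles: 2 have a profitable deviation, 7 do not.)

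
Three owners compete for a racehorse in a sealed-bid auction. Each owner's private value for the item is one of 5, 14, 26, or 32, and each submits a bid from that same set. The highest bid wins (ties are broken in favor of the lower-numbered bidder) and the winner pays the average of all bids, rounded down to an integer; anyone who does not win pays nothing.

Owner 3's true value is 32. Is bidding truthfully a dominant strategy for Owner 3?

No

Consider the case where Owner 1 bids 5 and Owner 2 bids 5.
Truthful bid 32: wins, pays 14, utility 32 - 14 = 18.
Bid 14 instead: wins, pays 8, utility 32 - 8 = 24.
Since 24 > 18, bidding 14 is strictly better here, so truthful bidding is not dominant.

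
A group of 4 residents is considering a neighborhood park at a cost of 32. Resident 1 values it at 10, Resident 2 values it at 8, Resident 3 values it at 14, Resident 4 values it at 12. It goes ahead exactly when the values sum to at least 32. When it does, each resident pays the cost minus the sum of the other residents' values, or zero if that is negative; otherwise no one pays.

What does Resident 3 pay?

2

Total value 44 ≥ cost 32, so the project is built.
The other residents' values sum to 30.
Cost minus that sum is 32 - 30 = 2.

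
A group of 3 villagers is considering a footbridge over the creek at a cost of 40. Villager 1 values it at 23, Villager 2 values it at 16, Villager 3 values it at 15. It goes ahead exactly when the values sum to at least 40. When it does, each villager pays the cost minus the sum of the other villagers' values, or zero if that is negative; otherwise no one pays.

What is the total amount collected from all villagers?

Total value 54 ≥ cost 40, so it is built.
Villager 1: others sum to 31; max(0, 40 - 31) = 9.
Villager 2: others sum to 38; max(0, 40 - 38) = 2.
Villager 3: others sum to 39; max(0, 40 - 39) = 1.
Total collected = 9 + 2 + 1 = 12.

12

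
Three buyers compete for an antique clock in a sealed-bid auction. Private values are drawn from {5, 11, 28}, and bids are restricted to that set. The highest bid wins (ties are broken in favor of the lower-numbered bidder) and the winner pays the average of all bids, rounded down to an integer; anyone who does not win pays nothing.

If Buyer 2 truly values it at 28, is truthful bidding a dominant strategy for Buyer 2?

Consider the case where Buyer 1 bids 5 and Buyer 3 bids 5.
Truthful bid 28: wins, pays 12, utility 28 - 12 = 16.
Bid 11 instead: wins, pays 7, utility 28 - 7 = 21.
Since 21 > 16, bidding 11 is strictly better here, so truthful bidding is not dominant.

No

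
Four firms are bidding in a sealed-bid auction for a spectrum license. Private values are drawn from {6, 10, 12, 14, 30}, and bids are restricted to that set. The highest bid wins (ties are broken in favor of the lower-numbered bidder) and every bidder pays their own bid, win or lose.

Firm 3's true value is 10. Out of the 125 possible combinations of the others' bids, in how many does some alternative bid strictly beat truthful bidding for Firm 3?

123

Others bid (6, 6, 12): truth gives -10; bid 12 gives -2 > -10. Violating.
Others bid (6, 6, 14): truth gives -10; bid 14 gives -4 > -10. Violating.
Others bid (6, 6, 30): truth gives -10; bid 6 gives -6 > -10. Violating.
Others bid (6, 10, 6): truth gives -10; bid 12 gives -2 > -10. Violating.
Others bid (6, 6, 6): truth gives 0; no alternative beats it.
Others bid (6, 6, 10): truth gives 0; no alternative beats it.
(Checking all 125 profiles: 123 have a profitable deviation, 2 do not.)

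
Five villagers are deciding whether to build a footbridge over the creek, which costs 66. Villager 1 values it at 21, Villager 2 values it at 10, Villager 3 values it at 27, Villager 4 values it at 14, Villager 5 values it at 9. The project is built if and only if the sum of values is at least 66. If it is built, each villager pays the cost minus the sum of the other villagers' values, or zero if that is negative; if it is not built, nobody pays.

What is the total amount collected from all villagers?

18

Total value 81 ≥ cost 66, so it is built.
Villager 1: others sum to 60; max(0, 66 - 60) = 6.
Villager 2: others sum to 71; max(0, 66 - 71) = 0.
Villager 3: others sum to 54; max(0, 66 - 54) = 12.
Villager 4: others sum to 67; max(0, 66 - 67) = 0.
Villager 5: others sum to 72; max(0, 66 - 72) = 0.
Total collected = 6 + 0 + 12 + 0 + 0 = 18.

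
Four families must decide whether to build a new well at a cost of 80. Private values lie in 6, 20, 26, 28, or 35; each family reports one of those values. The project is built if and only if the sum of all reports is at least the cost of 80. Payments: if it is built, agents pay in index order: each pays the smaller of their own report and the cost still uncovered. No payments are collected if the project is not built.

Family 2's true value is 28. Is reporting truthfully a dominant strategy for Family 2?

No

Consider the case where Family 1 reports 6, Family 3 reports 20 and Family 4 reports 28.
Truthful report 28: project built, pays 28, utility 28 - 28 = 0.
Report 26 instead: project built, pays 26, utility 28 - 26 = 2.
Since 2 > 0, reporting 26 is strictly better here, so truthful reporting is not dominant.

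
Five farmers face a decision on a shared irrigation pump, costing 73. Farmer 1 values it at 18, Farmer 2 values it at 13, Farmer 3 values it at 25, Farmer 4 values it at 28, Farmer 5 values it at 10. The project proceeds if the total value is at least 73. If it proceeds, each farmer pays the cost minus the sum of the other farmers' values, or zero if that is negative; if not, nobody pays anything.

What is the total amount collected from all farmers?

Total value 94 ≥ cost 73, so it is built.
Farmer 1: others sum to 76; max(0, 73 - 76) = 0.
Farmer 2: others sum to 81; max(0, 73 - 81) = 0.
Farmer 3: others sum to 69; max(0, 73 - 69) = 4.
Farmer 4: others sum to 66; max(0, 73 - 66) = 7.
Farmer 5: others sum to 84; max(0, 73 - 84) = 0.
Total collected = 0 + 0 + 4 + 7 + 0 = 11.

11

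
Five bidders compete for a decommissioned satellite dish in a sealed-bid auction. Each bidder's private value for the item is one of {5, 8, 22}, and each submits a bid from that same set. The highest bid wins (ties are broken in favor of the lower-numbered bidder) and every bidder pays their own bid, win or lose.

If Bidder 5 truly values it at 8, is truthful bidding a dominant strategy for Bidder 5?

Consider the case where Bidder 1 bids 5, Bidder 2 bids 5, Bidder 3 bids 5 and Bidder 4 bids 8.
Truthful bid 8: loses but pays 8, utility -8.
Bid 5 instead: loses but pays 5, utility -5.
Since -5 > -8, bidding 5 is strictly better here, so truthful bidding is not dominant.

No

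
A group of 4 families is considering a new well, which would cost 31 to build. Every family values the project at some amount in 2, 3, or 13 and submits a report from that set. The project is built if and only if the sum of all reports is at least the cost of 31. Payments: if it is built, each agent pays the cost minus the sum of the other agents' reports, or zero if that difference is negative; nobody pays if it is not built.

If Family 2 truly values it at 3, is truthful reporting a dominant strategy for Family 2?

Yes

Check each profile of the others' reports and compare truth against every alternative report.
Others report (13, 13, 13): truth gives 3, best alternative gives 3.
Others report (3, 13, 13): truth gives 1, best alternative gives 1.
Others report (13, 3, 13): truth gives 1, best alternative gives 1.
Others report (13, 13, 3): truth gives 1, best alternative gives 1.
Others report (2, 2, 2): truth gives 0, best alternative gives 0.
Others report (2, 2, 3): truth gives 0, best alternative gives 0.
(Remaining 21 profiles checked similarly; truth is weakly best in each.)
In every case the truthful report is at least as good as any alternative, so it is a dominant strategy.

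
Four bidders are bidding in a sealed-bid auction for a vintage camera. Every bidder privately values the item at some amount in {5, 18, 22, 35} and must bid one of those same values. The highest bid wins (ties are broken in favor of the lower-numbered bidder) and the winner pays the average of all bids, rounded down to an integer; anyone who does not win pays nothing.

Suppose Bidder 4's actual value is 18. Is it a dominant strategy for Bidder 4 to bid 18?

Consider the case where Bidder 1 bids 5, Bidder 2 bids 5 and Bidder 3 bids 18.
Truthful bid 18: loses, pays 0, utility 0.
Bid 22 instead: wins, pays 12, utility 18 - 12 = 6.
Since 6 > 0, bidding 22 is strictly better here, so truthful bidding is not dominant.

No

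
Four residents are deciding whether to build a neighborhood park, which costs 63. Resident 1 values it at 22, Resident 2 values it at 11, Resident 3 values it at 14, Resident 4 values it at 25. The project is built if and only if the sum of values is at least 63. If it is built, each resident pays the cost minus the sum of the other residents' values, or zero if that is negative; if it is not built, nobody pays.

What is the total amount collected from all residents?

36

Total value 72 ≥ cost 63, so it is built.
Resident 1: others sum to 50; max(0, 63 - 50) = 13.
Resident 2: others sum to 61; max(0, 63 - 61) = 2.
Resident 3: others sum to 58; max(0, 63 - 58) = 5.
Resident 4: others sum to 47; max(0, 63 - 47) = 16.
Total collected = 13 + 2 + 5 + 16 = 36.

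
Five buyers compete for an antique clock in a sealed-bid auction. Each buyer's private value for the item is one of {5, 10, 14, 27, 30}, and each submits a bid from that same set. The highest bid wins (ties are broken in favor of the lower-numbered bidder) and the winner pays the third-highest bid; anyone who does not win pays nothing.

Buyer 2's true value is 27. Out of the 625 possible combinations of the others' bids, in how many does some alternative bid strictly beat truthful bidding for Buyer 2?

108

Others bid (5, 5, 5, 30): truth gives 0; bid 30 gives 22 > 0. Violating.
Others bid (5, 5, 10, 30): truth gives 0; bid 30 gives 17 > 0. Violating.
Others bid (5, 5, 14, 30): truth gives 0; bid 30 gives 13 > 0. Violating.
Others bid (5, 5, 30, 5): truth gives 0; bid 30 gives 22 > 0. Violating.
Others bid (5, 5, 5, 5): truth gives 22; no alternative beats it.
Others bid (5, 5, 5, 10): truth gives 22; no alternative beats it.
(Checking all 625 profiles: 108 have a profitable deviation, 517 do not.)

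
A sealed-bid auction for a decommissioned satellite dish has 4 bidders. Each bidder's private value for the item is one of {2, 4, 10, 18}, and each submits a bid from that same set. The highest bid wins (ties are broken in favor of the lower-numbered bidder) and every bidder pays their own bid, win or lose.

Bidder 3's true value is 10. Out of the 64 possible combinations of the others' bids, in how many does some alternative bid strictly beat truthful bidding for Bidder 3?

Others bid (2, 2, 2): truth gives 0; bid 4 gives 6 > 0. Violating.
Others bid (2, 2, 4): truth gives 0; bid 4 gives 6 > 0. Violating.
Others bid (2, 2, 18): truth gives -10; bid 2 gives -2 > -10. Violating.
Others bid (2, 4, 18): truth gives -10; bid 2 gives -2 > -10. Violating.
Others bid (2, 2, 10): truth gives 0; no alternative beats it.
Others bid (2, 4, 2): truth gives 0; no alternative beats it.
(Checking all 64 profiles: 54 have a profitable deviation, 10 do not.)

54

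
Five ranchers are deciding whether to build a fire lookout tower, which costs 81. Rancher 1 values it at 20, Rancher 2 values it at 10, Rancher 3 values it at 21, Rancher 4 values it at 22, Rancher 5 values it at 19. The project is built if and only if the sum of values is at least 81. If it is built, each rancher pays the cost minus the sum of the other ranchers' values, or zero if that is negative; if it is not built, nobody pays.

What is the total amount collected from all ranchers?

38

Total value 92 ≥ cost 81, so it is built.
Rancher 1: others sum to 72; max(0, 81 - 72) = 9.
Rancher 2: others sum to 82; max(0, 81 - 82) = 0.
Rancher 3: others sum to 71; max(0, 81 - 71) = 10.
Rancher 4: others sum to 70; max(0, 81 - 70) = 11.
Rancher 5: others sum to 73; max(0, 81 - 73) = 8.
Total collected = 9 + 0 + 10 + 11 + 8 = 38.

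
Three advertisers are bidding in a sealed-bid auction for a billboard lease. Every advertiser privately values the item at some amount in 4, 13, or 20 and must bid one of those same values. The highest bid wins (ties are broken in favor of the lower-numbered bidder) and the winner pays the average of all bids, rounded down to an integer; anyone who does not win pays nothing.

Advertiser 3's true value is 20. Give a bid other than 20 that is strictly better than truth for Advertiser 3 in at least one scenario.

13

Suppose Advertiser 1 bids 4 and Advertiser 2 bids 4.
Bid 20: wins, pays 9, utility 20 - 9 = 11.
Bid 13: wins, pays 7, utility 20 - 7 = 13.
So bidding 13 beats truth here (13 > 11).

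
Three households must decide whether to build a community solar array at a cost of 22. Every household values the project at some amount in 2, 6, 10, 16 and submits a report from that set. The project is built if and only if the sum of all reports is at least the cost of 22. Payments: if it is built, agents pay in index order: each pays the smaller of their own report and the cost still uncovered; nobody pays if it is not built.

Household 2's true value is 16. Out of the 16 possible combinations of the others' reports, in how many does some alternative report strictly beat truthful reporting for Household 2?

12

Others report (2, 10): truth gives 0; report 10 gives 6 > 0. Violating.
Others report (2, 16): truth gives 0; report 6 gives 10 > 0. Violating.
Others report (6, 6): truth gives 0; report 10 gives 6 > 0. Violating.
Others report (6, 10): truth gives 0; report 6 gives 10 > 0. Violating.
Others report (2, 2): truth gives 0; no alternative beats it.
Others report (2, 6): truth gives 0; no alternative beats it.
(Checking all 16 profiles: 12 have a profitable deviation, 4 do not.)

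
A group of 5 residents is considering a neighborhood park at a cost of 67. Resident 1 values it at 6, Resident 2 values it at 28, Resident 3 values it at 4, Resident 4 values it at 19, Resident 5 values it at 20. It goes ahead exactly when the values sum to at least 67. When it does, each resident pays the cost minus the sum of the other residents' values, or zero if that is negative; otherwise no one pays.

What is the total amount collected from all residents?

37

Total value 77 ≥ cost 67, so it is built.
Resident 1: others sum to 71; max(0, 67 - 71) = 0.
Resident 2: others sum to 49; max(0, 67 - 49) = 18.
Resident 3: others sum to 73; max(0, 67 - 73) = 0.
Resident 4: others sum to 58; max(0, 67 - 58) = 9.
Resident 5: others sum to 57; max(0, 67 - 57) = 10.
Total collected = 0 + 18 + 0 + 9 + 10 = 37.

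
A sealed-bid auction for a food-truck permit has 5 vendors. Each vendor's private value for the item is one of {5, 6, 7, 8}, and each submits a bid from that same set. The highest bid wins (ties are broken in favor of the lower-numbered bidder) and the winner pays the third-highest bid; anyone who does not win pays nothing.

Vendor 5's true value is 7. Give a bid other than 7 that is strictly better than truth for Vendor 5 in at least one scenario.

Suppose Vendor 1 bids 5, Vendor 2 bids 5, Vendor 3 bids 5 and Vendor 4 bids 7.
Bid 7: loses, pays 0, utility 0.
Bid 8: wins, pays 5, utility 7 - 5 = 2.
So bidding 8 beats truth here (2 > 0).

8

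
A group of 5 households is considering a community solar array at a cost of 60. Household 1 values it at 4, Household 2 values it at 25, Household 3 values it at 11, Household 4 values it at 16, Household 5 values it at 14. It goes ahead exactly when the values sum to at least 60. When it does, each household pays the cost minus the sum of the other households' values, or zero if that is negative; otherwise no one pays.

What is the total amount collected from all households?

26

Total value 70 ≥ cost 60, so it is built.
Household 1: others sum to 66; max(0, 60 - 66) = 0.
Household 2: others sum to 45; max(0, 60 - 45) = 15.
Household 3: others sum to 59; max(0, 60 - 59) = 1.
Household 4: others sum to 54; max(0, 60 - 54) = 6.
Household 5: others sum to 56; max(0, 60 - 56) = 4.
Total collected = 0 + 15 + 1 + 6 + 4 = 26.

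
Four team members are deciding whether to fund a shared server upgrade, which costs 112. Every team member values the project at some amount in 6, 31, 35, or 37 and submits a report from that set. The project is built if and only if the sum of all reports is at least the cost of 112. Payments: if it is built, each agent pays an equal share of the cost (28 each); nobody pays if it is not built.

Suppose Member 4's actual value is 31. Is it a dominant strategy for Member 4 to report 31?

Consider the case where Member 1 reports 6, Member 2 reports 35 and Member 3 reports 35.
Truthful report 31: project not built, utility 0.
Report 37 instead: project built, pays 28, utility 31 - 28 = 3.
Since 3 > 0, reporting 37 is strictly better here, so truthful reporting is not dominant.

No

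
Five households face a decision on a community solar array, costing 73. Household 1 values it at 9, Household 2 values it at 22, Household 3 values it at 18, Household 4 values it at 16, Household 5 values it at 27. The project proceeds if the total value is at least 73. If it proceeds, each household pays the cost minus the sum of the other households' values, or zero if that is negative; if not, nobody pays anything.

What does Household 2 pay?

3

Total value 92 ≥ cost 73, so the project is built.
The other households' values sum to 70.
Cost minus that sum is 73 - 70 = 3.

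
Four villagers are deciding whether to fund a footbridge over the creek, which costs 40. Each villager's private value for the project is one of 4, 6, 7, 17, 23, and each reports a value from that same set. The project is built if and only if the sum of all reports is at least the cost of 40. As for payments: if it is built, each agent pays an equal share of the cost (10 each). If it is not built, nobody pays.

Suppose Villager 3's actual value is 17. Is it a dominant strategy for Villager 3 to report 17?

Consider the case where Villager 1 reports 4, Villager 2 reports 6 and Villager 4 reports 7.
Truthful report 17: project not built, utility 0.
Report 23 instead: project built, pays 10, utility 17 - 10 = 7.
Since 7 > 0, reporting 23 is strictly better here, so truthful reporting is not dominant.

No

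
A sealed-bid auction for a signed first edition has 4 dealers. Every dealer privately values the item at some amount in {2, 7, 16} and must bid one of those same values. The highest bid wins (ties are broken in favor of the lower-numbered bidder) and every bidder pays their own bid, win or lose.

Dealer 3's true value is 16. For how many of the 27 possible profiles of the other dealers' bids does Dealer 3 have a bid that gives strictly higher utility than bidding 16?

Others bid (2, 2, 2): truth gives 0; bid 7 gives 9 > 0. Violating.
Others bid (2, 2, 7): truth gives 0; bid 7 gives 9 > 0. Violating.
Others bid (2, 16, 2): truth gives -16; bid 2 gives -2 > -16. Violating.
Others bid (2, 16, 7): truth gives -16; bid 2 gives -2 > -16. Violating.
Others bid (2, 2, 16): truth gives 0; no alternative beats it.
Others bid (2, 7, 2): truth gives 0; no alternative beats it.
(Checking all 27 profiles: 17 have a profitable deviation, 10 do not.)

17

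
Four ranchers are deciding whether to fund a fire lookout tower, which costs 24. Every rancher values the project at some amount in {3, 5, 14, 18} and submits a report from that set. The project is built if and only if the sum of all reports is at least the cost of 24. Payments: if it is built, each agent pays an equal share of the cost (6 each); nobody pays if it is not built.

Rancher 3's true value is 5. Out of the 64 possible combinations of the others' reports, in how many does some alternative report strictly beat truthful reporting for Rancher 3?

Others report (3, 3, 14): truth gives -1; report 3 gives 0 > -1. Violating.
Others report (3, 14, 3): truth gives -1; report 3 gives 0 > -1. Violating.
Others report (14, 3, 3): truth gives -1; report 3 gives 0 > -1. Violating.
Others report (3, 3, 3): truth gives 0; no alternative beats it.
Others report (3, 3, 5): truth gives 0; no alternative beats it.
(Checking all 64 profiles: 3 have a profitable deviation, 61 do not.)

3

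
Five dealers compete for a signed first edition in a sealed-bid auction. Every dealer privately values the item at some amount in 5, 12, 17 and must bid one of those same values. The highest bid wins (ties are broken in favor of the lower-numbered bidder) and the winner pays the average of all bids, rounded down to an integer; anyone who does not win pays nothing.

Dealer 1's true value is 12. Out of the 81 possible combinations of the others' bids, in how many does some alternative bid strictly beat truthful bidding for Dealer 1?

Others bid (5, 5, 5, 5): truth gives 6; bid 5 gives 7 > 6. Violating.
Others bid (5, 5, 5, 17): truth gives 0; bid 17 gives 3 > 0. Violating.
Others bid (5, 5, 12, 17): truth gives 0; bid 17 gives 1 > 0. Violating.
Others bid (5, 5, 17, 5): truth gives 0; bid 17 gives 3 > 0. Violating.
Others bid (5, 5, 5, 12): truth gives 5; no alternative beats it.
Others bid (5, 5, 12, 5): truth gives 5; no alternative beats it.
(Checking all 81 profiles: 17 have a profitable deviation, 64 do not.)

17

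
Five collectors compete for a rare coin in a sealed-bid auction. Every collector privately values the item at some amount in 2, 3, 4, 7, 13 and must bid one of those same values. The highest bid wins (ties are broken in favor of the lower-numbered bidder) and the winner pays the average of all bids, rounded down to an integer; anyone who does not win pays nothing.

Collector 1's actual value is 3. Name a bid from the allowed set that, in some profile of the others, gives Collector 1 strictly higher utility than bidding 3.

Suppose Collector 2 bids 2, Collector 3 bids 2, Collector 4 bids 2 and Collector 5 bids 4.
Bid 3: loses, pays 0, utility 0.
Bid 4: wins, pays 2, utility 3 - 2 = 1.
So bidding 4 beats truth here (1 > 0).

4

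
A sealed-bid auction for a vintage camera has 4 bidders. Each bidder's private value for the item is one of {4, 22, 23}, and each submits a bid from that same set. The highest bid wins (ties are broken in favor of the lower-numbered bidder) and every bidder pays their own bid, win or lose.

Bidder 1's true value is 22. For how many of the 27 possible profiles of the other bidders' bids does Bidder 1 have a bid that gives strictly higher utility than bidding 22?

Others bid (4, 4, 4): truth gives 0; bid 4 gives 18 > 0. Violating.
Others bid (4, 4, 23): truth gives -22; bid 23 gives -1 > -22. Violating.
Others bid (4, 22, 23): truth gives -22; bid 23 gives -1 > -22. Violating.
Others bid (4, 23, 4): truth gives -22; bid 23 gives -1 > -22. Violating.
Others bid (4, 4, 22): truth gives 0; no alternative beats it.
Others bid (4, 22, 4): truth gives 0; no alternative beats it.
(Checking all 27 profiles: 20 have a profitable deviation, 7 do not.)

20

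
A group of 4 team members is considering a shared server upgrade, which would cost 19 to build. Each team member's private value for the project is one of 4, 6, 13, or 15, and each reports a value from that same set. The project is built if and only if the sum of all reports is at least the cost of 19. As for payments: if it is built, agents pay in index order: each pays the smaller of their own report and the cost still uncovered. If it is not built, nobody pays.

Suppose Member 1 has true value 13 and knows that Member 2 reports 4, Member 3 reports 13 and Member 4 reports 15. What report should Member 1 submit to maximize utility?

4

Report 4: project built, pays 4, utility 13 - 4 = 9.
Report 6: project built, pays 6, utility 13 - 6 = 7.
Report 13: project built, pays 13, utility 13 - 13 = 0.
Report 15: project built, pays 15, utility 13 - 15 = -2.
The best choice is 4 with utility 9.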